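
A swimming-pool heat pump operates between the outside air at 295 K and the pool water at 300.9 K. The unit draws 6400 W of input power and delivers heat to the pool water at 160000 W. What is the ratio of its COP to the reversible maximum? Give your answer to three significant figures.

0.490

COP_actual = Q̇_H/Ẇ = 160000/6400 = 25.00.
The reservoir spacing is ΔT = 300.9 − 295 = 5.900 K.
COP_Carnot = T_H/ΔT = 300.90/5.900 = 51.00.
η_II = COP_actual/COP_Carnot = 25.00/51.00 = 0.4902.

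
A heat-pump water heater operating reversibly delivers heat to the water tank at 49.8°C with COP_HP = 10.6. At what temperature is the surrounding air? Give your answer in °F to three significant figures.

66.8 °F

COP_HP = T_H/(T_H − T_C) gives T_H − T_C = T_H/COP.
With T_H = 322.95 K, T_C = 322.95 × (1 − 1/10.6) = 292.48 K.
Converting, 292.48 K = 66.80°F.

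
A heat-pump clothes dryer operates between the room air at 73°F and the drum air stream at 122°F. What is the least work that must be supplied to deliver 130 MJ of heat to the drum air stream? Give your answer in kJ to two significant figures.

11000 kJ

In absolute terms T_C = 295.93 K and T_H = 323.15 K, so ΔT = 27.22 K.
The reversible limit is COP_HP = T_H/ΔT = 11.87, so W_min = Q_H/COP = Q_H·ΔT/T_H.
W_min = 130.0 × 27.22/323.15 = 10.95 MJ = 10950 kJ.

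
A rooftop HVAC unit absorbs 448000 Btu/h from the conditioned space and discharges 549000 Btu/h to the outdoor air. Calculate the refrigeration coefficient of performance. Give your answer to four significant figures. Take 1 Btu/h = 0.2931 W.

The first law gives Q̇_H = Q̇_C + Ẇ, so the three rates are Q̇_C = 448000, Q̇_H = 549000, Ẇ = 101000 Btu/h.
COP_R = Q̇_C/Ẇ = 448000/101000 = 4.436.

4.436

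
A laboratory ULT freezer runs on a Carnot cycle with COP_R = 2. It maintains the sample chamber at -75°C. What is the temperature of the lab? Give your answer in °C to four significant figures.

COP_R = T_C/(T_H − T_C) gives T_H − T_C = T_C/COP.
With T_C = 198.15 K, T_H = 198.15 × (1 + 1/2) = 297.22 K.
Converting, 297.22 K = 24.07°C.

24.08 °C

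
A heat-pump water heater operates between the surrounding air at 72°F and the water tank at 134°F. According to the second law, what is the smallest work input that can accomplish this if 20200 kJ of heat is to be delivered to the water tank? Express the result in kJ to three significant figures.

In absolute terms T_C = 295.37 K and T_H = 329.82 K, so ΔT = 34.44 K.
The reversible limit is COP_HP = T_H/ΔT = 9.575, so W_min = Q_H/COP = Q_H·ΔT/T_H.
W_min = 20200 × 34.44/329.82 = 2110 kJ.

2110 kJ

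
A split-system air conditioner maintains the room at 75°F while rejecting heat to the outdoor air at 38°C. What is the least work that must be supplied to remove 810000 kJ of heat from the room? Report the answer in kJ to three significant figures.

38500 kJ

In absolute terms T_C = 297.04 K and T_H = 311.15 K, so ΔT = 14.11 K.
The reversible limit is COP_R = T_C/ΔT = 21.05, so W_min = Q_C/COP = Q_C·ΔT/T_C.
W_min = 810000 × 14.11/297.04 = 38480 kJ.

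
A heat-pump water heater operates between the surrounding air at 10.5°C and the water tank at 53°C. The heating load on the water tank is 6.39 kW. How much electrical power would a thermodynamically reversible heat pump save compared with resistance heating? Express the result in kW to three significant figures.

In absolute terms T_C = 283.65 K and T_H = 326.15 K, so ΔT = 42.50 K.
COP_Carnot = T_H/ΔT = 326.15/42.50 = 7.674.
Resistance heating needs Ẇ_res = Q̇_H = 6.390 kW; the reversible heat pump needs only Ẇ_hp = Q̇_H/COP = 0.8327 kW.
Saving = 6.390 − 0.8327 = 5.557 kW.

5.56 kW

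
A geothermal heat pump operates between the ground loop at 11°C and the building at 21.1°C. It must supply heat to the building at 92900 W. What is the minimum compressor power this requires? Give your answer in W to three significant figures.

3190 W

In absolute terms T_C = 284.15 K and T_H = 294.25 K, so ΔT = 10.10 K.
COP_Carnot = T_H/ΔT = 294.25/10.10 = 29.13.
Ẇ_min = Q̇/COP_Carnot = 92900/29.13 = 3189 W.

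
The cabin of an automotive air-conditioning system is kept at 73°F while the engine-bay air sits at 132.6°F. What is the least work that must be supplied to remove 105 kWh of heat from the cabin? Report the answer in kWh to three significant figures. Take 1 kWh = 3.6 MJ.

In absolute terms T_C = 295.93 K and T_H = 329.04 K, so ΔT = 33.11 K.
The reversible limit is COP_R = T_C/ΔT = 8.937, so W_min = Q_C/COP = Q_C·ΔT/T_C.
W_min = 105.0 × 33.11/295.93 = 11.75 kWh.

11.7 kWh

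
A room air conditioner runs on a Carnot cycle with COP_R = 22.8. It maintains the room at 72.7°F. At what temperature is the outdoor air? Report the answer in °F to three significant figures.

COP_R = T_C/(T_H − T_C) gives T_H − T_C = T_C/COP.
With T_C = 295.76 K, T_H = 295.76 × (1 + 1/22.8) = 308.73 K.
Converting, 308.73 K = 96.05°F.

96.0 °F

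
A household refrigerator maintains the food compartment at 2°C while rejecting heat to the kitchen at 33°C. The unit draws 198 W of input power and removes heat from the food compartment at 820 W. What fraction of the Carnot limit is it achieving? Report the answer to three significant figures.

COP_actual = Q̇_C/Ẇ = 820.0/198.0 = 4.141.
In absolute terms T_C = 275.15 K and T_H = 306.15 K, so ΔT = 31.00 K.
COP_Carnot = T_C/ΔT = 275.15/31.00 = 8.876.
η_II = COP_actual/COP_Carnot = 4.141/8.876 = 0.4666.

0.467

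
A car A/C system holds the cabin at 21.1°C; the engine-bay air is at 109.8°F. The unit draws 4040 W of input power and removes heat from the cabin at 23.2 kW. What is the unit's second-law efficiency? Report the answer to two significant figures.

Converting, Q̇_C = 23.20 kW = 23200 W, so COP_actual = Q̇_C/Ẇ = 23200/4040 = 5.743.
In absolute terms T_C = 294.25 K and T_H = 316.37 K, so ΔT = 22.12 K.
COP_Carnot = T_C/ΔT = 294.25/22.12 = 13.30.
η_II = COP_actual/COP_Carnot = 5.743/13.30 = 0.4317.

0.43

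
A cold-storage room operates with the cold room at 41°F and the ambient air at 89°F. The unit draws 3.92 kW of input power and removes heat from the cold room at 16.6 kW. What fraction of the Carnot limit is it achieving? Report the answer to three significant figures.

COP_actual = Q̇_C/Ẇ = 16.60/3.920 = 4.235.
In absolute terms T_C = 278.15 K and T_H = 304.82 K, so ΔT = 26.67 K.
COP_Carnot = T_C/ΔT = 278.15/26.67 = 10.43.
η_II = COP_actual/COP_Carnot = 4.235/10.43 = 0.4060.

0.406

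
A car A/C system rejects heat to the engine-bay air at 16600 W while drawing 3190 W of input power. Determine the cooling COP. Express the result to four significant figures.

The first law gives Q̇_H = Q̇_C + Ẇ, so the three rates are Q̇_C = 13410, Q̇_H = 16600, Ẇ = 3190 W.
COP_R = Q̇_C/Ẇ = 13410/3190 = 4.204.

4.204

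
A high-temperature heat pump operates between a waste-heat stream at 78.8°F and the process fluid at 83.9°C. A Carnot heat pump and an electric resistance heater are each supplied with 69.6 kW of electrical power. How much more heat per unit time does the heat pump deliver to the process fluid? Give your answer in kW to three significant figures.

360 kW

In absolute terms T_C = 299.15 K and T_H = 357.05 K, so ΔT = 57.90 K.
COP_Carnot = T_H/ΔT = 357.05/57.90 = 6.167.
The heat pump delivers Q̇_H = COP × Ẇ = 429.2 kW; the resistance heater delivers Ẇ = 69.60 kW.
Extra = (COP − 1)·Ẇ = 359.6 kW.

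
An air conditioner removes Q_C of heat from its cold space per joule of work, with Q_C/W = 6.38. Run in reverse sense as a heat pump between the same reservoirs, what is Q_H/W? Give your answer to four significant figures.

7.380

The first law on one cycle gives Q_H = Q_C + W, so Q_H/W = Q_C/W + 1.
COP_HP = COP_R + 1 = 6.38 + 1 = 7.38.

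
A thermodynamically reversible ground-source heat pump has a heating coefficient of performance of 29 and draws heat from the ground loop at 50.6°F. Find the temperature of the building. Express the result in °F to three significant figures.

68.8 °F

COP_HP = T_H/(T_H − T_C) rearranges to T_H = COP·T_C/(COP − 1).
With T_C = 283.48 K, T_H = 29 × 283.48/28.00 = 293.61 K.
Converting, 293.61 K = 68.82°F.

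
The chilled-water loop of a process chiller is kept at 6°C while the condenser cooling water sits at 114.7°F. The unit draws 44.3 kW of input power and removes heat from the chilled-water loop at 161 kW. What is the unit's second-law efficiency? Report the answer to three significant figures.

0.520

COP_actual = Q̇_C/Ẇ = 161.0/44.30 = 3.634.
In absolute terms T_C = 279.15 K and T_H = 319.09 K, so ΔT = 39.94 K.
COP_Carnot = T_C/ΔT = 279.15/39.94 = 6.988.
η_II = COP_actual/COP_Carnot = 3.634/6.988 = 0.5200.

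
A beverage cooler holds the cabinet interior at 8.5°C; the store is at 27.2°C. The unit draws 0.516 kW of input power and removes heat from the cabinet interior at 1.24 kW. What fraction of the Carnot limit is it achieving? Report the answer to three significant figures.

COP_actual = Q̇_C/Ẇ = 1.240/0.5160 = 2.403.
In absolute terms T_C = 281.65 K and T_H = 300.35 K, so ΔT = 18.70 K.
COP_Carnot = T_C/ΔT = 281.65/18.70 = 15.06.
η_II = COP_actual/COP_Carnot = 2.403/15.06 = 0.1596.

0.160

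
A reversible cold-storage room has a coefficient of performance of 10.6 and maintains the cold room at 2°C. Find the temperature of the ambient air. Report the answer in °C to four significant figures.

COP_R = T_C/(T_H − T_C) gives T_H − T_C = T_C/COP.
With T_C = 275.15 K, T_H = 275.15 × (1 + 1/10.6) = 301.11 K.
Converting, 301.11 K = 27.96°C.

27.96 °C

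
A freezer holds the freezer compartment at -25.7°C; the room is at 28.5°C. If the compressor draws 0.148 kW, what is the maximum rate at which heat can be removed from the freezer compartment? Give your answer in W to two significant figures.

680 W

In absolute terms T_C = 247.45 K and T_H = 301.65 K, so ΔT = 54.20 K.
COP_Carnot = T_C/ΔT = 247.45/54.20 = 4.565.
Q̇_max = COP_Carnot × Ẇ = 4.565 × 0.1480 kW = 0.6757 kW = 675.7 W.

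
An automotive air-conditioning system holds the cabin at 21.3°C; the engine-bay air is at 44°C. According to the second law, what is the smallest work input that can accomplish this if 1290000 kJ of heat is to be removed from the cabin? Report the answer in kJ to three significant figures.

In absolute terms T_C = 294.45 K and T_H = 317.15 K, so ΔT = 22.70 K.
The reversible limit is COP_R = T_C/ΔT = 12.97, so W_min = Q_C/COP = Q_C·ΔT/T_C.
W_min = 1290000 × 22.70/294.45 = 99450 kJ.

99400 kJ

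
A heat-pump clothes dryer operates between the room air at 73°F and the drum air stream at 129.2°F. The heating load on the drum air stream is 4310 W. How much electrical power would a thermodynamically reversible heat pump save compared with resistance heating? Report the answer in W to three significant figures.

In absolute terms T_C = 295.93 K and T_H = 327.15 K, so ΔT = 31.22 K.
COP_Carnot = T_H/ΔT = 327.15/31.22 = 10.48.
Resistance heating needs Ẇ_res = Q̇_H = 4310 W; the reversible heat pump needs only Ẇ_hp = Q̇_H/COP = 411.3 W.
Saving = 4310 − 411.3 = 3899 W.

3900 W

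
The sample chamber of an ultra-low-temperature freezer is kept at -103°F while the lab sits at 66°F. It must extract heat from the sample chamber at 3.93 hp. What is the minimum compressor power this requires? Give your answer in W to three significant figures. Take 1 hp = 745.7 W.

1390 W

In absolute terms T_C = 198.15 K and T_H = 292.04 K, so ΔT = 93.89 K.
COP_Carnot = T_C/ΔT = 198.15/93.89 = 2.110.
Ẇ_min = Q̇/COP_Carnot = 3.930/2.110 = 1.862 hp = 1389 W.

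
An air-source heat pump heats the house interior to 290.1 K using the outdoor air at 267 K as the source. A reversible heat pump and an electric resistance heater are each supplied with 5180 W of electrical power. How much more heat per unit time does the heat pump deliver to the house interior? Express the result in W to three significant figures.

The reservoir spacing is ΔT = 290.1 − 267 = 23.10 K.
COP_Carnot = T_H/ΔT = 290.10/23.10 = 12.56.
The heat pump delivers Q̇_H = COP × Ẇ = 65050 W; the resistance heater delivers Ẇ = 5180 W.
Extra = (COP − 1)·Ẇ = 59870 W.

59900 W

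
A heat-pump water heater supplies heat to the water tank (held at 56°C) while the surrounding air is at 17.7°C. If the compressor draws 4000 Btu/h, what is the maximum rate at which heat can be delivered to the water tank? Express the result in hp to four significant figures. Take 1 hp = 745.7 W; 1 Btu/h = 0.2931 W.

In absolute terms T_C = 290.85 K and T_H = 329.15 K, so ΔT = 38.30 K.
COP_Carnot = T_H/ΔT = 329.15/38.30 = 8.594.
Q̇_max = COP_Carnot × Ẇ = 8.594 × 4000 Btu/h = 34380 Btu/h = 13.51 hp.

13.51 hp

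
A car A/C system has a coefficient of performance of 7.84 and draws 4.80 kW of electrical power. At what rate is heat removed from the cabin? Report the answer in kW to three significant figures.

Q̇_C = COP × Ẇ = 7.84 × 4.800 = 37.63 kW.

37.6 kW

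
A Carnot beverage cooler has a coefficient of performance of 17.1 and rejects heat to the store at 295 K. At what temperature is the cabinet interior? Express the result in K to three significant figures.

For a Carnot refrigerator COP_R = T_C/(T_H − T_C), so T_C = COP·T_H/(1 + COP).
With T_H = 295.00 K, T_C = 17.1 × 295.00/18.10 = 278.70 K.

279 K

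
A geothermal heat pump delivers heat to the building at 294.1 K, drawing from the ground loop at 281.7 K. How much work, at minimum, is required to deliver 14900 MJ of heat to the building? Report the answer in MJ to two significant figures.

The reservoir spacing is ΔT = 294.1 − 281.7 = 12.40 K.
The reversible limit is COP_HP = T_H/ΔT = 23.72, so W_min = Q_H/COP = Q_H·ΔT/T_H.
W_min = 14900 × 12.40/294.10 = 628.2 MJ.

630 MJ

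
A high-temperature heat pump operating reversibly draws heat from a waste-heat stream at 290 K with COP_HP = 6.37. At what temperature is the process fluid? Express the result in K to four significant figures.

344.0 K

COP_HP = T_H/(T_H − T_C) rearranges to T_H = COP·T_C/(COP − 1).
With T_C = 290.00 K, T_H = 6.37 × 290.00/5.370 = 344.00 K.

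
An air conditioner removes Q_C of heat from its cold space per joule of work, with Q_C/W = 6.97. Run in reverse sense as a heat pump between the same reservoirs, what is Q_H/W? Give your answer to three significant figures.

7.97

The first law on one cycle gives Q_H = Q_C + W, so Q_H/W = Q_C/W + 1.
COP_HP = COP_R + 1 = 6.97 + 1 = 7.97.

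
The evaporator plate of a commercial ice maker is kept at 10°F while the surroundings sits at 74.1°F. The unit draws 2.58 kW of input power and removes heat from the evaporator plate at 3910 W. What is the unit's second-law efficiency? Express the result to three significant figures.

0.207

Converting, Q̇_C = 3910 W = 3.910 kW, so COP_actual = Q̇_C/Ẇ = 3.910/2.580 = 1.516.
In absolute terms T_C = 260.93 K and T_H = 296.54 K, so ΔT = 35.61 K.
COP_Carnot = T_C/ΔT = 260.93/35.61 = 7.327.
η_II = COP_actual/COP_Carnot = 1.516/7.327 = 0.2068.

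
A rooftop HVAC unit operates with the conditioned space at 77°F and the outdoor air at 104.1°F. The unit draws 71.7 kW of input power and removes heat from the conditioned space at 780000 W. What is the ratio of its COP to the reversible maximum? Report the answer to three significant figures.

0.549

Converting, Q̇_C = 780000 W = 780.0 kW, so COP_actual = Q̇_C/Ẇ = 780.0/71.70 = 10.88.
In absolute terms T_C = 298.15 K and T_H = 313.21 K, so ΔT = 15.06 K.
COP_Carnot = T_C/ΔT = 298.15/15.06 = 19.80.
η_II = COP_actual/COP_Carnot = 10.88/19.80 = 0.5493.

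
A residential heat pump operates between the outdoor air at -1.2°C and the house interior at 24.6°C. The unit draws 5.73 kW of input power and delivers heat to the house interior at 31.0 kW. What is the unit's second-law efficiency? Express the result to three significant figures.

COP_actual = Q̇_H/Ẇ = 31.00/5.730 = 5.410.
In absolute terms T_C = 271.95 K and T_H = 297.75 K, so ΔT = 25.80 K.
COP_Carnot = T_H/ΔT = 297.75/25.80 = 11.54.
η_II = COP_actual/COP_Carnot = 5.410/11.54 = 0.4688.

0.469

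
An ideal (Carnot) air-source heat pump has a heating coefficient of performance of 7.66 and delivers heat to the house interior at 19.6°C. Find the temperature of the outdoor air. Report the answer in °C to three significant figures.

-18.6 °C

COP_HP = T_H/(T_H − T_C) gives T_H − T_C = T_H/COP.
With T_H = 292.75 K, T_C = 292.75 × (1 − 1/7.66) = 254.53 K.
Converting, 254.53 K = -18.62°C.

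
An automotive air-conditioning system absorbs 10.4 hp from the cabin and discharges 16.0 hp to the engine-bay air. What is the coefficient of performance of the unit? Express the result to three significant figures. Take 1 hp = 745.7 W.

The first law gives Q̇_H = Q̇_C + Ẇ, so the three rates are Q̇_C = 10.40, Q̇_H = 16.00, Ẇ = 5.600 hp.
COP_R = Q̇_C/Ẇ = 10.40/5.600 = 1.857.

1.86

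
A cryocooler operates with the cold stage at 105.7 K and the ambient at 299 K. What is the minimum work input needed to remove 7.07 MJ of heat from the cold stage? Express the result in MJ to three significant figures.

12.9 MJ

The reservoir spacing is ΔT = 299 − 105.7 = 193.3 K.
The reversible limit is COP_R = T_C/ΔT = 0.5468, so W_min = Q_C/COP = Q_C·ΔT/T_C.
W_min = 7.070 × 193.3/105.70 = 12.93 MJ.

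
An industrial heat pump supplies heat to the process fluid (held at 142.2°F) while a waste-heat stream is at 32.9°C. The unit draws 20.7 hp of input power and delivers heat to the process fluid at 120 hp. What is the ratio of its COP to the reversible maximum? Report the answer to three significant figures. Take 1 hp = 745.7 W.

0.491

COP_actual = Q̇_H/Ẇ = 120.0/20.70 = 5.797.
In absolute terms T_C = 306.05 K and T_H = 334.37 K, so ΔT = 28.32 K.
COP_Carnot = T_H/ΔT = 334.37/28.32 = 11.81.
η_II = COP_actual/COP_Carnot = 5.797/11.81 = 0.4910.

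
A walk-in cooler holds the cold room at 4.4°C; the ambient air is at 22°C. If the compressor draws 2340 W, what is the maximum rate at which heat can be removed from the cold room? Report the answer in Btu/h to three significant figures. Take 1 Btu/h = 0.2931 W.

126000 Btu/h

In absolute terms T_C = 277.55 K and T_H = 295.15 K, so ΔT = 17.60 K.
COP_Carnot = T_C/ΔT = 277.55/17.60 = 15.77.
Q̇_max = COP_Carnot × Ẇ = 15.77 × 2340 W = 36900 W = 125900 Btu/h.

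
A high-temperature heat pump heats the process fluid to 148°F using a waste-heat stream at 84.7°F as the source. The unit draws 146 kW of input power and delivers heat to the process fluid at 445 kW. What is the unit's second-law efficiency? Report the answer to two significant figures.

0.32

COP_actual = Q̇_H/Ẇ = 445.0/146.0 = 3.048.
In absolute terms T_C = 302.43 K and T_H = 337.59 K, so ΔT = 35.17 K.
COP_Carnot = T_H/ΔT = 337.59/35.17 = 9.600.
η_II = COP_actual/COP_Carnot = 3.048/9.600 = 0.3175.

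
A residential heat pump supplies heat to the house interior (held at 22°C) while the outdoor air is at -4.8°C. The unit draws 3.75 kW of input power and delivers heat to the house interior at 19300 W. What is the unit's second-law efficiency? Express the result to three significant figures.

Converting, Q̇_H = 19300 W = 19.30 kW, so COP_actual = Q̇_H/Ẇ = 19.30/3.750 = 5.147.
In absolute terms T_C = 268.35 K and T_H = 295.15 K, so ΔT = 26.80 K.
COP_Carnot = T_H/ΔT = 295.15/26.80 = 11.01.
η_II = COP_actual/COP_Carnot = 5.147/11.01 = 0.4673.

0.467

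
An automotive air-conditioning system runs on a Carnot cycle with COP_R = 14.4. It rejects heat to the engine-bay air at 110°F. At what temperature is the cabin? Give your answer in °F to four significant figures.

73.01 °F

For a Carnot refrigerator COP_R = T_C/(T_H − T_C), so T_C = COP·T_H/(1 + COP).
With T_H = 316.48 K, T_C = 14.4 × 316.48/15.40 = 295.93 K.
Converting, 295.93 K = 73.01°F.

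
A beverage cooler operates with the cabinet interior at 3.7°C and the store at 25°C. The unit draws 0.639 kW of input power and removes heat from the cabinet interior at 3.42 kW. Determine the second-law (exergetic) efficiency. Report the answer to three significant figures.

COP_actual = Q̇_C/Ẇ = 3.420/0.6390 = 5.352.
In absolute terms T_C = 276.85 K and T_H = 298.15 K, so ΔT = 21.30 K.
COP_Carnot = T_C/ΔT = 276.85/21.30 = 13.00.
η_II = COP_actual/COP_Carnot = 5.352/13.00 = 0.4118.

0.412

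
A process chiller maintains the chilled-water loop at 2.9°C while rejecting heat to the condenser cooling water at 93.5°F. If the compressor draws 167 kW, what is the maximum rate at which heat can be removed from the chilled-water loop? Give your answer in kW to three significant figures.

1470 kW

In absolute terms T_C = 276.05 K and T_H = 307.32 K, so ΔT = 31.27 K.
COP_Carnot = T_C/ΔT = 276.05/31.27 = 8.829.
Q̇_max = COP_Carnot × Ẇ = 8.829 × 167.0 kW = 1474 kW.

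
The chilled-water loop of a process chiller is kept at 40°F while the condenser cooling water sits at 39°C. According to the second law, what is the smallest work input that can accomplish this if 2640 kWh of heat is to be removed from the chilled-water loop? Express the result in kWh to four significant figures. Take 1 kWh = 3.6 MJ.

In absolute terms T_C = 277.59 K and T_H = 312.15 K, so ΔT = 34.56 K.
The reversible limit is COP_R = T_C/ΔT = 8.033, so W_min = Q_C/COP = Q_C·ΔT/T_C.
W_min = 2640 × 34.56/277.59 = 328.6 kWh.

328.6 kWh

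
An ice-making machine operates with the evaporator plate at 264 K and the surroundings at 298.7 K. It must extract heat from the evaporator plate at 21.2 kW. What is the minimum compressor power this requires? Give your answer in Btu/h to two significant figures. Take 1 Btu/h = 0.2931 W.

9500 Btu/h

The reservoir spacing is ΔT = 298.7 − 264 = 34.70 K.
COP_Carnot = T_C/ΔT = 264.00/34.70 = 7.608.
Ẇ_min = Q̇/COP_Carnot = 21.20/7.608 = 2.787 kW = 9507 Btu/h.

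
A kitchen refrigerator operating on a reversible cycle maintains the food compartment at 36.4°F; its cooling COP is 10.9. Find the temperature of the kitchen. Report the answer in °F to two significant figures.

COP_R = T_C/(T_H − T_C) gives T_H − T_C = T_C/COP.
With T_C = 275.59 K, T_H = 275.59 × (1 + 1/10.9) = 300.88 K.
Converting, 300.88 K = 81.91°F.

82 °F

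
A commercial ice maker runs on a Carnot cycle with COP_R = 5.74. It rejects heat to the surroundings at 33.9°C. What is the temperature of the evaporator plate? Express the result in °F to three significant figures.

11.0 °F

For a Carnot refrigerator COP_R = T_C/(T_H − T_C), so T_C = COP·T_H/(1 + COP).
With T_H = 307.05 K, T_C = 5.74 × 307.05/6.740 = 261.49 K.
Converting, 261.49 K = 11.02°F.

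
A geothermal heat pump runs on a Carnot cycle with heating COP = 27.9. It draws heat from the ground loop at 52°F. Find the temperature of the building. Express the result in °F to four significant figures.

COP_HP = T_H/(T_H − T_C) rearranges to T_H = COP·T_C/(COP − 1).
With T_C = 284.26 K, T_H = 27.9 × 284.26/26.90 = 294.83 K.
Converting, 294.83 K = 71.02°F.

71.02 °F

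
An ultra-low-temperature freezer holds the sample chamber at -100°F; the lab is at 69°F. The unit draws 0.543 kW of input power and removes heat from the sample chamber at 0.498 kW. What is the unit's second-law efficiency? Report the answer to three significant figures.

0.431

COP_actual = Q̇_C/Ẇ = 0.4980/0.5430 = 0.9171.
In absolute terms T_C = 199.82 K and T_H = 293.71 K, so ΔT = 93.89 K.
COP_Carnot = T_C/ΔT = 199.82/93.89 = 2.128.
η_II = COP_actual/COP_Carnot = 0.9171/2.128 = 0.4309.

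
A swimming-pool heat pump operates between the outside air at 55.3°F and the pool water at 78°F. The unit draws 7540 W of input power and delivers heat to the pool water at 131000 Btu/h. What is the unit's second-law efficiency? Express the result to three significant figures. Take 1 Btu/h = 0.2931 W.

Converting, Q̇_H = 131000 Btu/h = 38400 W, so COP_actual = Q̇_H/Ẇ = 38400/7540 = 5.092.
In absolute terms T_C = 286.09 K and T_H = 298.71 K, so ΔT = 12.61 K.
COP_Carnot = T_H/ΔT = 298.71/12.61 = 23.69.
η_II = COP_actual/COP_Carnot = 5.092/23.69 = 0.2150.

0.215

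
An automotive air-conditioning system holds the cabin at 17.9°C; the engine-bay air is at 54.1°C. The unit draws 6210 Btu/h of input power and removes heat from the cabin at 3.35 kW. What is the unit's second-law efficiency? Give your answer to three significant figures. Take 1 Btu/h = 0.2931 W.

Converting, Q̇_C = 3.350 kW = 11430 Btu/h, so COP_actual = Q̇_C/Ẇ = 11430/6210 = 1.841.
In absolute terms T_C = 291.05 K and T_H = 327.25 K, so ΔT = 36.20 K.
COP_Carnot = T_C/ΔT = 291.05/36.20 = 8.040.
η_II = COP_actual/COP_Carnot = 1.841/8.040 = 0.2289.

0.229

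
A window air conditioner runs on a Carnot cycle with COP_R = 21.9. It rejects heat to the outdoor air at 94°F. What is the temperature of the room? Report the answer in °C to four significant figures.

For a Carnot refrigerator COP_R = T_C/(T_H − T_C), so T_C = COP·T_H/(1 + COP).
With T_H = 307.59 K, T_C = 21.9 × 307.59/22.90 = 294.16 K.
Converting, 294.16 K = 21.01°C.

21.01 °C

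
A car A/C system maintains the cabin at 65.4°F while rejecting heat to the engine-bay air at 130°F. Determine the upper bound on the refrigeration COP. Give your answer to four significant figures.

8.128

In absolute terms T_C = 291.71 K and T_H = 327.59 K, so ΔT = 35.89 K.
For a reversible cycle, COP_Carnot = T_C/ΔT = 291.71/35.89 = 8.128.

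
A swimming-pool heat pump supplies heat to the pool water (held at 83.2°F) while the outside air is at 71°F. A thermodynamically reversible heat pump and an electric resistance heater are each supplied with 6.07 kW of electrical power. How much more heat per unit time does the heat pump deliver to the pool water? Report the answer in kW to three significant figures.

264 kW

In absolute terms T_C = 294.82 K and T_H = 301.59 K, so ΔT = 6.778 K.
COP_Carnot = T_H/ΔT = 301.59/6.778 = 44.50.
The heat pump delivers Q̇_H = COP × Ẇ = 270.1 kW; the resistance heater delivers Ẇ = 6.070 kW.
Extra = (COP − 1)·Ẇ = 264.0 kW.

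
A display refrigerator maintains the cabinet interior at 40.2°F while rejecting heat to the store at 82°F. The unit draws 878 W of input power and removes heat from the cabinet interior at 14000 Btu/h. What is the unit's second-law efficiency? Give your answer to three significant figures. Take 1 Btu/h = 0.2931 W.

0.391

Converting, Q̇_C = 14000 Btu/h = 4103 W, so COP_actual = Q̇_C/Ẇ = 4103/878.0 = 4.674.
In absolute terms T_C = 277.71 K and T_H = 300.93 K, so ΔT = 23.22 K.
COP_Carnot = T_C/ΔT = 277.71/23.22 = 11.96.
η_II = COP_actual/COP_Carnot = 4.674/11.96 = 0.3908.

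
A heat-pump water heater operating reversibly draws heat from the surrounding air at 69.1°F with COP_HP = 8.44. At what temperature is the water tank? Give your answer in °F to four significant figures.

COP_HP = T_H/(T_H − T_C) rearranges to T_H = COP·T_C/(COP − 1).
With T_C = 293.76 K, T_H = 8.44 × 293.76/7.440 = 333.25 K.
Converting, 333.25 K = 140.17°F.

140.2 °F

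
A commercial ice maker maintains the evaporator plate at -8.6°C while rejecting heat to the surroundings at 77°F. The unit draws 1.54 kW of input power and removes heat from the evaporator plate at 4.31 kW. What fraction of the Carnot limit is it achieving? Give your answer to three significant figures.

0.355

COP_actual = Q̇_C/Ẇ = 4.310/1.540 = 2.799.
In absolute terms T_C = 264.55 K and T_H = 298.15 K, so ΔT = 33.60 K.
COP_Carnot = T_C/ΔT = 264.55/33.60 = 7.874.
η_II = COP_actual/COP_Carnot = 2.799/7.874 = 0.3555.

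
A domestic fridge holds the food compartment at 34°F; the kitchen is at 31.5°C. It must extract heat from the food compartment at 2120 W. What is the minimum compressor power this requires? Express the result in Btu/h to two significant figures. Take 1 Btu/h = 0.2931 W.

800 Btu/h

In absolute terms T_C = 274.26 K and T_H = 304.65 K, so ΔT = 30.39 K.
COP_Carnot = T_C/ΔT = 274.26/30.39 = 9.025.
Ẇ_min = Q̇/COP_Carnot = 2120/9.025 = 234.9 W = 801.4 Btu/h.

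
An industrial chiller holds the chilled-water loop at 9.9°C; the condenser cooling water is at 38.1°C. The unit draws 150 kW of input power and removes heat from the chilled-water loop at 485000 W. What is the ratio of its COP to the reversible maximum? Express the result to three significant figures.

Converting, Q̇_C = 485000 W = 485.0 kW, so COP_actual = Q̇_C/Ẇ = 485.0/150.0 = 3.233.
In absolute terms T_C = 283.05 K and T_H = 311.25 K, so ΔT = 28.20 K.
COP_Carnot = T_C/ΔT = 283.05/28.20 = 10.04.
η_II = COP_actual/COP_Carnot = 3.233/10.04 = 0.3221.

0.322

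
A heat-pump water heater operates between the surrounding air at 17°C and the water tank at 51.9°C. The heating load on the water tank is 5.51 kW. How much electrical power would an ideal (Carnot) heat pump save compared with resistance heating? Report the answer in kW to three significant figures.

4.92 kW

In absolute terms T_C = 290.15 K and T_H = 325.05 K, so ΔT = 34.90 K.
COP_Carnot = T_H/ΔT = 325.05/34.90 = 9.314.
Resistance heating needs Ẇ_res = Q̇_H = 5.510 kW; the reversible heat pump needs only Ẇ_hp = Q̇_H/COP = 0.5916 kW.
Saving = 5.510 − 0.5916 = 4.918 kW.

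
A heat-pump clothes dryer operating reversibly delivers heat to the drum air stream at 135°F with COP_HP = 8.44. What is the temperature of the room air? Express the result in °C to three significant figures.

18.1 °C

COP_HP = T_H/(T_H − T_C) gives T_H − T_C = T_H/COP.
With T_H = 330.37 K, T_C = 330.37 × (1 − 1/8.44) = 291.23 K.
Converting, 291.23 K = 18.08°C.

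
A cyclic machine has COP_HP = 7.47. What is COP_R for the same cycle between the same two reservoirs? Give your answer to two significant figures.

Since Q_H = Q_C + W for any cycle, COP_R = Q_C/W = Q_H/W − 1.
COP_R = 7.47 − 1 = 6.47.

6.5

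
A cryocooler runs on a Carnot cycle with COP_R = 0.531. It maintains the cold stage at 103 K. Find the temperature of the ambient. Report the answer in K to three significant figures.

297 K

COP_R = T_C/(T_H − T_C) gives T_H − T_C = T_C/COP.
With T_C = 103.00 K, T_H = 103.00 × (1 + 1/0.531) = 296.97 K.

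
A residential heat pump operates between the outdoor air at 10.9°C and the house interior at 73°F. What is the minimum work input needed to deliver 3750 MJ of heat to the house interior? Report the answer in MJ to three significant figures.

In absolute terms T_C = 284.05 K and T_H = 295.93 K, so ΔT = 11.88 K.
The reversible limit is COP_HP = T_H/ΔT = 24.91, so W_min = Q_H/COP = Q_H·ΔT/T_H.
W_min = 3750 × 11.88/295.93 = 150.5 MJ.

151 MJ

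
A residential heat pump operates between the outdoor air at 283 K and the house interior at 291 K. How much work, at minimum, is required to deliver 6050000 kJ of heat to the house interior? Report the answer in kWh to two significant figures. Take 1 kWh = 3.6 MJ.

46 kWh

The reservoir spacing is ΔT = 291 − 283 = 8.000 K.
The reversible limit is COP_HP = T_H/ΔT = 36.38, so W_min = Q_H/COP = Q_H·ΔT/T_H.
W_min = 6050000 × 8.000/291.00 = 166300 kJ = 46.20 kWh.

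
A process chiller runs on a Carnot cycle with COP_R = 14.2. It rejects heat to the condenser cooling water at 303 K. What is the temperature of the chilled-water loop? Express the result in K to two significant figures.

280 K

For a Carnot refrigerator COP_R = T_C/(T_H − T_C), so T_C = COP·T_H/(1 + COP).
With T_H = 303.00 K, T_C = 14.2 × 303.00/15.20 = 283.07 K.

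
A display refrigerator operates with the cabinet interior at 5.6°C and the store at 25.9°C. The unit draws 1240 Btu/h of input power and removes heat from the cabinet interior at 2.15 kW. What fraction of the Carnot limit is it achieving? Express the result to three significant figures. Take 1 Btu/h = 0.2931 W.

Converting, Q̇_C = 2.150 kW = 7335 Btu/h, so COP_actual = Q̇_C/Ẇ = 7335/1240 = 5.916.
In absolute terms T_C = 278.75 K and T_H = 299.05 K, so ΔT = 20.30 K.
COP_Carnot = T_C/ΔT = 278.75/20.30 = 13.73.
η_II = COP_actual/COP_Carnot = 5.916/13.73 = 0.4308.

0.431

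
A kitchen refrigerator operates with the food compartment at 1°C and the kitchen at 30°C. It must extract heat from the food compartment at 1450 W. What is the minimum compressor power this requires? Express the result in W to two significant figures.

In absolute terms T_C = 274.15 K and T_H = 303.15 K, so ΔT = 29.00 K.
COP_Carnot = T_C/ΔT = 274.15/29.00 = 9.453.
Ẇ_min = Q̇/COP_Carnot = 1450/9.453 = 153.4 W.

150 W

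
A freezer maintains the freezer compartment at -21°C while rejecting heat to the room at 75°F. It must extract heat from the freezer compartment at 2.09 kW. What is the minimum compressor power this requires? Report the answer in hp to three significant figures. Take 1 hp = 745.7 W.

0.499 hp

In absolute terms T_C = 252.15 K and T_H = 297.04 K, so ΔT = 44.89 K.
COP_Carnot = T_C/ΔT = 252.15/44.89 = 5.617.
Ẇ_min = Q̇/COP_Carnot = 2.090/5.617 = 0.3721 kW = 0.4990 hp.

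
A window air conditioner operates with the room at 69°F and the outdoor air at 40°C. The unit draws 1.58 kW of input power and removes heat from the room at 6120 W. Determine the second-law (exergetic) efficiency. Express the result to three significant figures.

Converting, Q̇_C = 6120 W = 6.120 kW, so COP_actual = Q̇_C/Ẇ = 6.120/1.580 = 3.873.
In absolute terms T_C = 293.71 K and T_H = 313.15 K, so ΔT = 19.44 K.
COP_Carnot = T_C/ΔT = 293.71/19.44 = 15.10.
η_II = COP_actual/COP_Carnot = 3.873/15.10 = 0.2564.

0.256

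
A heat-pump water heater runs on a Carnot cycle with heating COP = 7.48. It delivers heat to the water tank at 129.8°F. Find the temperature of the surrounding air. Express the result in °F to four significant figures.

COP_HP = T_H/(T_H − T_C) gives T_H − T_C = T_H/COP.
With T_H = 327.48 K, T_C = 327.48 × (1 − 1/7.48) = 283.70 K.
Converting, 283.70 K = 50.99°F.

50.99 °F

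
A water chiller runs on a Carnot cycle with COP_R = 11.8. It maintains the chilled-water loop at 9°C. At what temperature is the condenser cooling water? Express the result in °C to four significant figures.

32.91 °C

COP_R = T_C/(T_H − T_C) gives T_H − T_C = T_C/COP.
With T_C = 282.15 K, T_H = 282.15 × (1 + 1/11.8) = 306.06 K.
Converting, 306.06 K = 32.91°C.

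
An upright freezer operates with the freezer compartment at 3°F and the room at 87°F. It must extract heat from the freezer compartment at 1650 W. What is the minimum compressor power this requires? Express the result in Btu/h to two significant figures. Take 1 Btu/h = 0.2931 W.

In absolute terms T_C = 257.04 K and T_H = 303.71 K, so ΔT = 46.67 K.
COP_Carnot = T_C/ΔT = 257.04/46.67 = 5.508.
Ẇ_min = Q̇/COP_Carnot = 1650/5.508 = 299.6 W = 1022 Btu/h.

1000 Btu/h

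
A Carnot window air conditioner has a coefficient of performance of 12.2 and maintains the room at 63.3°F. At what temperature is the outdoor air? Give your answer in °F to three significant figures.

106 °F

COP_R = T_C/(T_H − T_C) gives T_H − T_C = T_C/COP.
With T_C = 290.54 K, T_H = 290.54 × (1 + 1/12.2) = 314.35 K.
Converting, 314.35 K = 106.17°F.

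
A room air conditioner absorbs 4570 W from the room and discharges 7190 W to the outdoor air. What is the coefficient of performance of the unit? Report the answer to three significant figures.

1.74

The first law gives Q̇_H = Q̇_C + Ẇ, so the three rates are Q̇_C = 4570, Q̇_H = 7190, Ẇ = 2620 W.
COP_R = Q̇_C/Ẇ = 4570/2620 = 1.744.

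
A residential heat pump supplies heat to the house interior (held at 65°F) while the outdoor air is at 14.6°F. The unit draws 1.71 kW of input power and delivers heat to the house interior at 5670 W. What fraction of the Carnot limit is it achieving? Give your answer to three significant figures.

Converting, Q̇_H = 5670 W = 5.670 kW, so COP_actual = Q̇_H/Ẇ = 5.670/1.710 = 3.316.
In absolute terms T_C = 263.48 K and T_H = 291.48 K, so ΔT = 28.00 K.
COP_Carnot = T_H/ΔT = 291.48/28.00 = 10.41.
η_II = COP_actual/COP_Carnot = 3.316/10.41 = 0.3185.

0.319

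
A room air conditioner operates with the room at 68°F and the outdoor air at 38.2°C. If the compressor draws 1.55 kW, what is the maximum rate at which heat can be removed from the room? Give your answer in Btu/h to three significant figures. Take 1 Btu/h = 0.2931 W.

85200 Btu/h

In absolute terms T_C = 293.15 K and T_H = 311.35 K, so ΔT = 18.20 K.
COP_Carnot = T_C/ΔT = 293.15/18.20 = 16.11.
Q̇_max = COP_Carnot × Ẇ = 16.11 × 1.550 kW = 24.97 kW = 85180 Btu/h.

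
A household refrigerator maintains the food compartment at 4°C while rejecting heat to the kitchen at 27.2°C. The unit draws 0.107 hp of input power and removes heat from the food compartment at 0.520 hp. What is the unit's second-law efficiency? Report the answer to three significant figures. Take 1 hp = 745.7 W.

COP_actual = Q̇_C/Ẇ = 0.5200/0.1070 = 4.860.
In absolute terms T_C = 277.15 K and T_H = 300.35 K, so ΔT = 23.20 K.
COP_Carnot = T_C/ΔT = 277.15/23.20 = 11.95.
η_II = COP_actual/COP_Carnot = 4.860/11.95 = 0.4068.

0.407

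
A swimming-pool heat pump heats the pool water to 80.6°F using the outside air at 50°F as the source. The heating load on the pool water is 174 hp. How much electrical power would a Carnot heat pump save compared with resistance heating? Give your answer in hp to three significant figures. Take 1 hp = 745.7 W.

164 hp

In absolute terms T_C = 283.15 K and T_H = 300.15 K, so ΔT = 17.00 K.
COP_Carnot = T_H/ΔT = 300.15/17.00 = 17.66.
Resistance heating needs Ẇ_res = Q̇_H = 174.0 hp; the reversible heat pump needs only Ẇ_hp = Q̇_H/COP = 9.855 hp.
Saving = 174.0 − 9.855 = 164.1 hp.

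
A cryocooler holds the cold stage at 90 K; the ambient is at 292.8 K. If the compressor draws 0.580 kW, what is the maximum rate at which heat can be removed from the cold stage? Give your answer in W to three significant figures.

257 W

The reservoir spacing is ΔT = 292.8 − 90 = 202.8 K.
COP_Carnot = T_C/ΔT = 90.00/202.8 = 0.4438.
Q̇_max = COP_Carnot × Ẇ = 0.4438 × 0.5800 kW = 0.2574 kW = 257.4 W.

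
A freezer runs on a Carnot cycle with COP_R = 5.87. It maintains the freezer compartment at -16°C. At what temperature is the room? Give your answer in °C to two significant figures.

28 °C

COP_R = T_C/(T_H − T_C) gives T_H − T_C = T_C/COP.
With T_C = 257.15 K, T_H = 257.15 × (1 + 1/5.87) = 300.96 K.
Converting, 300.96 K = 27.81°C.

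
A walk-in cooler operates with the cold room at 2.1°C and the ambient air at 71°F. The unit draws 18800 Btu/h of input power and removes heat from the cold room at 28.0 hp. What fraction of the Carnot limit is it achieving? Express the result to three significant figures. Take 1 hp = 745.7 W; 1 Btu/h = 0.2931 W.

Converting, Q̇_C = 28.00 hp = 71240 Btu/h, so COP_actual = Q̇_C/Ẇ = 71240/18800 = 3.789.
In absolute terms T_C = 275.25 K and T_H = 294.82 K, so ΔT = 19.57 K.
COP_Carnot = T_C/ΔT = 275.25/19.57 = 14.07.
η_II = COP_actual/COP_Carnot = 3.789/14.07 = 0.2694.

0.269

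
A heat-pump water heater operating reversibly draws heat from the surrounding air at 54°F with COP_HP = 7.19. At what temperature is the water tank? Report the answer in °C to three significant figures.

58.3 °C

COP_HP = T_H/(T_H − T_C) rearranges to T_H = COP·T_C/(COP − 1).
With T_C = 285.37 K, T_H = 7.19 × 285.37/6.190 = 331.47 K.
Converting, 331.47 K = 58.32°C.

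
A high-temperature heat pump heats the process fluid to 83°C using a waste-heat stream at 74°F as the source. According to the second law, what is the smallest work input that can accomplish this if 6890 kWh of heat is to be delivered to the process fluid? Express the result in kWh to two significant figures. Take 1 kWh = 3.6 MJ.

In absolute terms T_C = 296.48 K and T_H = 356.15 K, so ΔT = 59.67 K.
The reversible limit is COP_HP = T_H/ΔT = 5.969, so W_min = Q_H/COP = Q_H·ΔT/T_H.
W_min = 6890 × 59.67/356.15 = 1154 kWh.

1200 kWh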